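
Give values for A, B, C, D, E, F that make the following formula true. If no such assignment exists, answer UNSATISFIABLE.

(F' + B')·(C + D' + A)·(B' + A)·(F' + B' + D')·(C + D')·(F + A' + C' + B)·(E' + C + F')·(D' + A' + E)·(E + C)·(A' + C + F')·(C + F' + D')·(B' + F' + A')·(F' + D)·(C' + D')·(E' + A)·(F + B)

A: 1,  B: 1,  C: 1,  D: 0,  E: 1,  F: 0

Branch on F: set F = 0.
Unit clause (B) forces B = 1.
Unit clause (A) forces A = 1.
Branch on C: set C = 1.
Unit clause (D') forces D = 0.
All clauses hold; E can take either value.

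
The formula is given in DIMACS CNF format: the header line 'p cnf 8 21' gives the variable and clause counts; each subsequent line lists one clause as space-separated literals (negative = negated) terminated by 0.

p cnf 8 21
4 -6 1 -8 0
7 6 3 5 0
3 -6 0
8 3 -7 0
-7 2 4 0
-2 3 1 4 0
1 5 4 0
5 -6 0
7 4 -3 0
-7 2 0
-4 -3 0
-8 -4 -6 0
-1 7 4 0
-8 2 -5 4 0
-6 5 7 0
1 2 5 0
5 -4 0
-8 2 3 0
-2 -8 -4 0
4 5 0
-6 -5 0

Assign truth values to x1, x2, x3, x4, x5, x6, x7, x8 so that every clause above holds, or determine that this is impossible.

Suppose x3 = True.
The clause (¬x4) is unit, so x4 = False.
The clause (x7) is unit, so x7 = True.
The clause (x2) is unit, so x2 = True.
The clause (x5) is unit, so x5 = True.
The clause (¬x6) is unit, so x6 = False.
No clause remains; x1, x8 are free.

x1=True,  x2=True,  x3=True,  x4=False,  x5=True,  x6=False,  x7=True,  x8=True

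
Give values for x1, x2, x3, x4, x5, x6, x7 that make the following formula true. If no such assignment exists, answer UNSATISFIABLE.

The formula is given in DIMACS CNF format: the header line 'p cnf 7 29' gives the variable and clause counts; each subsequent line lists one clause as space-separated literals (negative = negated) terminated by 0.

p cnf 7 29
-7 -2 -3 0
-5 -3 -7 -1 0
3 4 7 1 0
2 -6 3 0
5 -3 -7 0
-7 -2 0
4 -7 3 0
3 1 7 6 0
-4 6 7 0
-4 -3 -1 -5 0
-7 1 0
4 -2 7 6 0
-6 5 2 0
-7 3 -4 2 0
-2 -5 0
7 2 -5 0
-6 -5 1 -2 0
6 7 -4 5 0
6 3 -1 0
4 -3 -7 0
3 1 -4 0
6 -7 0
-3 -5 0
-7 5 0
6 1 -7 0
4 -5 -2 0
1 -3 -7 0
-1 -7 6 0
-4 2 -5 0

Branch on x7: set x7 = False.
Branch on x4: set x4 = False.
Branch on x3: set x3 = True.
(¬x5) alone gives x5 = False.
Branch on x2: set x2 = False.
(¬x6) alone gives x6 = False.
No clause remains; x1 is free.

x1 ↦ True, x2 ↦ False, x3 ↦ True, x4 ↦ False, x5 ↦ False, x6 ↦ False, x7 ↦ False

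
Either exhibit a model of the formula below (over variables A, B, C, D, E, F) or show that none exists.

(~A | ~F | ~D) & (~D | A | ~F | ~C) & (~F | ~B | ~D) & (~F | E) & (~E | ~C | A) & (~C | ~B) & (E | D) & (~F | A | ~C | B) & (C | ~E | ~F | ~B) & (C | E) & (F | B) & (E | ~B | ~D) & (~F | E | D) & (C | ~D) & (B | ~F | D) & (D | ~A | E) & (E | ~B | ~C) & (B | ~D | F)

A: 1,  B: 1,  C: 0,  D: 0,  E: 1,  F: 0

Suppose F = 0.
(B) alone gives B = 1.
(~C) alone gives C = 0.
(E) alone gives E = 1.
(~D) alone gives D = 0.
All clauses hold; A can take either value.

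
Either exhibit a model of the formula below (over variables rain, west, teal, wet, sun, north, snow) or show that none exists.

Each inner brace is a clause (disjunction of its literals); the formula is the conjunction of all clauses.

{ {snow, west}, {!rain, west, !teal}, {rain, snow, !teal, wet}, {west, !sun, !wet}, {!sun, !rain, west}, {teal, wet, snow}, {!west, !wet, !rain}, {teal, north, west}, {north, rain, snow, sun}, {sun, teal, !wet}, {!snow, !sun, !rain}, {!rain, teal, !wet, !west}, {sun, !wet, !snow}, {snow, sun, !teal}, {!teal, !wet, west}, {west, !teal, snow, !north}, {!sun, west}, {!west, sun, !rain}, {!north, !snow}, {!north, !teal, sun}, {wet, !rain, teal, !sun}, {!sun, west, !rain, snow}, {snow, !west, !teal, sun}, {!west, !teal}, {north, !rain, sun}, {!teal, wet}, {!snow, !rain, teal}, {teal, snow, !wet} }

rain ↦ false, west ↦ true, teal ↦ false, wet ↦ true, sun ↦ true, north ↦ false, snow ↦ true

Suppose snow = true.
From the singleton clause (!north), north = false.
Suppose teal = false.
From the singleton clause (west), west = true.
From the singleton clause (!rain), rain = false.
Suppose sun = true.
Every clause is now satisfied; wet is unconstrained.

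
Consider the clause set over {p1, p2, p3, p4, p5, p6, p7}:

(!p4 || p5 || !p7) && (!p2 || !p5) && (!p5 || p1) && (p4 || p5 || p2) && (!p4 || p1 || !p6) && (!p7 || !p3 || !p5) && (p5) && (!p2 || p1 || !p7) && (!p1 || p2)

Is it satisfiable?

Unsatisfiable

Unit clause (p5) forces p5 = true.
Unit clause (!p2) forces p2 = false.
Unit clause (p1) forces p1 = true.
Now (!p1) is unsatisfied and unit — conflict.
No assignment satisfies every clause.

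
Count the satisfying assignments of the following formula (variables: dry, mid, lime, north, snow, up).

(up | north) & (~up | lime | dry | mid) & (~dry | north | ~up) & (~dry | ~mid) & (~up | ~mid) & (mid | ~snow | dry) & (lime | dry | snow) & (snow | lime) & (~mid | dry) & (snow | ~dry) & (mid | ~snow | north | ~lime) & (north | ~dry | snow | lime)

7

There are 2^6 = 64 truth assignments over (dry, mid, lime, north, snow, up).
Split on up. With up = 1, the clauses containing up are satisfied and ~up drops from the rest; 4 of the 2^5 = 32 assignments to the other variables satisfy what remains.
With up = 0, by the same count on the reduced clause set, 3 assignments work.
(One model: dry=F, mid=F, lime=T, north=F, snow=F, up=T.)
Total: 4 + 3 = 7.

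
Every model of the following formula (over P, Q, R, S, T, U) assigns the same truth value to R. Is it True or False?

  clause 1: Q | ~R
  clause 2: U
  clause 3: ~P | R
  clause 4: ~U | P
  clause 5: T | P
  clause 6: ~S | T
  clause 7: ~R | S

True

Suppose R = 0.
The clause (U) is unit, so U = 1.
The clause (~P) is unit, so P = 0.
But (P) is also a unit clause — contradiction.
So every satisfying assignment has R = True.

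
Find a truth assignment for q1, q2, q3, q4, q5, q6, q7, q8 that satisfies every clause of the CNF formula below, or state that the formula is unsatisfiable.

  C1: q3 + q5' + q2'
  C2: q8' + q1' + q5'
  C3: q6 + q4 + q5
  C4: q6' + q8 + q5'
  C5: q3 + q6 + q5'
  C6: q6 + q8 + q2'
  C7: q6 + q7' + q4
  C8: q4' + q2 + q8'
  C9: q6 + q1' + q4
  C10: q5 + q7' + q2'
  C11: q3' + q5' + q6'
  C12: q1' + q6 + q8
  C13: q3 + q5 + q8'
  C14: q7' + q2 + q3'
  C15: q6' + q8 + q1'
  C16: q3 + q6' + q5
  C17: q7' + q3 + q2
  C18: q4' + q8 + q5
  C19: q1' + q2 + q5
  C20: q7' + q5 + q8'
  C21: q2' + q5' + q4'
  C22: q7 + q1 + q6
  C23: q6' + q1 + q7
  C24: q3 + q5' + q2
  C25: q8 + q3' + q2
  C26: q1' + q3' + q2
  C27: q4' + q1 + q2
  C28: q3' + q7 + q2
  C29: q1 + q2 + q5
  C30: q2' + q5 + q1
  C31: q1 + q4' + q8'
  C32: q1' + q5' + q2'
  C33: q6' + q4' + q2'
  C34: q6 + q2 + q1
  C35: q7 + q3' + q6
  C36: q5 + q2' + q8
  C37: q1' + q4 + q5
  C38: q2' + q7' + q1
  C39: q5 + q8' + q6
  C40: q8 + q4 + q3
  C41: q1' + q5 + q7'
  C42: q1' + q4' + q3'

UNSATISFIABLE

Suppose q3 = 1.
Suppose q5 = 0.
Suppose q6 = 1.
Suppose q7 = 0.
From the singleton clause (q1), q1 = 1.
From the singleton clause (q8), q8 = 1.
From the singleton clause (q2), q2 = 1.
From the singleton clause (q4'), q4 = 0.
But (q4) is also a unit clause — contradiction.
So q7 must be the other value — set q7 = 1.
From the singleton clause (q2'), q2 = 0.
But (q2) is also a unit clause — contradiction.
Either choice for q7 ends in contradiction.
So q6 must be the other value — set q6 = 0.
From the singleton clause (q4), q4 = 1.
From the singleton clause (q8), q8 = 1.
But (q8') is also a unit clause — contradiction.
Either choice for q6 ends in contradiction.
So q5 must be the other value — set q5 = 1.
From the singleton clause (q6'), q6 = 0.
From the singleton clause (q7), q7 = 1.
From the singleton clause (q4), q4 = 1.
From the singleton clause (q2), q2 = 1.
But (q2') is also a unit clause — contradiction.
Either choice for q5 ends in contradiction.
So q3 must be the other value — set q3 = 0.
Suppose q5 = 0.
From the singleton clause (q8'), q8 = 0.
From the singleton clause (q6'), q6 = 0.
From the singleton clause (q4), q4 = 1.
But (q4') is also a unit clause — contradiction.
So q5 must be the other value — set q5 = 1.
From the singleton clause (q2'), q2 = 0.
But (q2) is also a unit clause — contradiction.
Either choice for q5 ends in contradiction.
Either choice for q3 ends in contradiction.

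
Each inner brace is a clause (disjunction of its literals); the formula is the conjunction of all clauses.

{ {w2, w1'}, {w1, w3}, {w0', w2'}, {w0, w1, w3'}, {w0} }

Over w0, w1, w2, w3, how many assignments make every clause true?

There are 2^4 = 16 truth assignments over (w0, w1, w2, w3).
Check each against the 5 clauses (columns in the order w0, w1, w2, w3):
  F F F F  ✗ fails (w1 + w3)
  F F F T  ✗ fails (w0 + w1 + w3')
  F F T F  ✗ fails (w1 + w3)
  F F T T  ✗ fails (w0 + w1 + w3')
  F T F F  ✗ fails (w2 + w1')
  F T F T  ✗ fails (w2 + w1')
  F T T F  ✗ fails (w0)
  F T T T  ✗ fails (w0)
  T F F F  ✗ fails (w1 + w3)
  T F F T  ✓ satisfies all
  T F T F  ✗ fails (w1 + w3)
  T F T T  ✗ fails (w0' + w2')
  T T F F  ✗ fails (w2 + w1')
  T T F T  ✗ fails (w2 + w1')
  T T T F  ✗ fails (w0' + w2')
  T T T T  ✗ fails (w0' + w2')
1 of the 16 rows is a model.

1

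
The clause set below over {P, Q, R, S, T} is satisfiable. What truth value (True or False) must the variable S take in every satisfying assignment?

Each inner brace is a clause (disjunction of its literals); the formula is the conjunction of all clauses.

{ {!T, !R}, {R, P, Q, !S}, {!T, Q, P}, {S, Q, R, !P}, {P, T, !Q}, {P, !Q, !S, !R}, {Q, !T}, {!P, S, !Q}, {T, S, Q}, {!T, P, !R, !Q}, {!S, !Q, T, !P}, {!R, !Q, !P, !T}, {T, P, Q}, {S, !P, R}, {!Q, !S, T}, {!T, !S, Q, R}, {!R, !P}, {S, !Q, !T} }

True

Suppose S = false.
Branch on T: set T = false.
The clause (Q) is unit, so Q = true.
The clause (P) is unit, so P = true.
That conflicts with the unit clause (!P).
So T must be the other value — set T = true.
The clause (!R) is unit, so R = false.
The clause (Q) is unit, so Q = true.
That conflicts with the unit clause (!Q).
Neither T = true nor T = false works.
So every satisfying assignment has S = True.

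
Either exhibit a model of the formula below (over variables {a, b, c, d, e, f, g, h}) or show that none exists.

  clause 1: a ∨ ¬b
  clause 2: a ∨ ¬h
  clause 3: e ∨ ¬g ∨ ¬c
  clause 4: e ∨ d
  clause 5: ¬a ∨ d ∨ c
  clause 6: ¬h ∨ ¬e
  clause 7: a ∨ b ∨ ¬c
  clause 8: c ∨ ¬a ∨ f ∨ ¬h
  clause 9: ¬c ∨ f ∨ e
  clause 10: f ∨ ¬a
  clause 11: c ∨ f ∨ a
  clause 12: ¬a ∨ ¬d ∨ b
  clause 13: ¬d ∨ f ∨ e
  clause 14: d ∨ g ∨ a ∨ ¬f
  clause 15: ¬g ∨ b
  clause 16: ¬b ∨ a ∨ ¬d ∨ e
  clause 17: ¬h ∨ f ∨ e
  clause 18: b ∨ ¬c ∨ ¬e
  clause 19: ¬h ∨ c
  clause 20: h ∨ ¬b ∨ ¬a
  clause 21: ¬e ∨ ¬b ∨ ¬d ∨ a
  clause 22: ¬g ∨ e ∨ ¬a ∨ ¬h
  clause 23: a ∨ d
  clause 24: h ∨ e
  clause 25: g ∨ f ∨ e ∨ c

a ↦ False; b ↦ False; c ↦ False; d ↦ True; e ↦ True; f ↦ True; g ↦ False; h ↦ False

Suppose a = False.
The clause (¬b) is unit, so b = False.
The clause (¬h) is unit, so h = False.
The clause (¬c) is unit, so c = False.
The clause (f) is unit, so f = True.
The clause (¬g) is unit, so g = False.
The clause (d) is unit, so d = True.
The clause (e) is unit, so e = True.
Every clause now holds.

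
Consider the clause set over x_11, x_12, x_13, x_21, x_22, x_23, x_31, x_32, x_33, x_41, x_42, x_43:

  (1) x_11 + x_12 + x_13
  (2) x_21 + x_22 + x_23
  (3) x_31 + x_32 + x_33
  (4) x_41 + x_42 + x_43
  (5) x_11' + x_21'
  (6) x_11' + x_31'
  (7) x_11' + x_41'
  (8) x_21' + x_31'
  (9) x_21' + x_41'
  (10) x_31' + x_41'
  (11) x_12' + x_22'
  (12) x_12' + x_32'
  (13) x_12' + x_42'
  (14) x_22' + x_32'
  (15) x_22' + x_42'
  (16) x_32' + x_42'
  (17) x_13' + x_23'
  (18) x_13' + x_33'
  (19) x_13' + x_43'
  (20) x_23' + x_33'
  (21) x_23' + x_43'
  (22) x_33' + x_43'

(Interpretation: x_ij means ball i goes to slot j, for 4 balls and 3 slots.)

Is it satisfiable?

Suppose x_11 = 0.
Suppose x_12 = 1.
Unit clause (x_22') forces x_22 = 0.
Unit clause (x_32') forces x_32 = 0.
Unit clause (x_42') forces x_42 = 0.
Suppose x_21 = 1.
Unit clause (x_31') forces x_31 = 0.
Unit clause (x_33) forces x_33 = 1.
Unit clause (x_41') forces x_41 = 0.
Unit clause (x_43) forces x_43 = 1.
Now (x_43') is unsatisfied and unit — conflict.
Undo x_21 and try x_21 = 0.
Unit clause (x_23) forces x_23 = 1.
Unit clause (x_13') forces x_13 = 0.
Unit clause (x_33') forces x_33 = 0.
Unit clause (x_31) forces x_31 = 1.
Unit clause (x_41') forces x_41 = 0.
Unit clause (x_43) forces x_43 = 1.
Now (x_43') is unsatisfied and unit — conflict.
Both values of x_21 lead to a conflict.
Undo x_12 and try x_12 = 0.
Unit clause (x_13) forces x_13 = 1.
Unit clause (x_23') forces x_23 = 0.
Unit clause (x_33') forces x_33 = 0.
Unit clause (x_43') forces x_43 = 0.
Suppose x_21 = 1.
Unit clause (x_31') forces x_31 = 0.
Unit clause (x_32) forces x_32 = 1.
Unit clause (x_41') forces x_41 = 0.
Unit clause (x_42) forces x_42 = 1.
Now (x_42') is unsatisfied and unit — conflict.
Undo x_21 and try x_21 = 0.
Unit clause (x_22) forces x_22 = 1.
Unit clause (x_32') forces x_32 = 0.
Unit clause (x_31) forces x_31 = 1.
Unit clause (x_41') forces x_41 = 0.
Unit clause (x_42) forces x_42 = 1.
Now (x_42') is unsatisfied and unit — conflict.
Both values of x_21 lead to a conflict.
Both values of x_12 lead to a conflict.
Undo x_11 and try x_11 = 1.
Unit clause (x_21') forces x_21 = 0.
Unit clause (x_31') forces x_31 = 0.
Unit clause (x_41') forces x_41 = 0.
Suppose x_22 = 1.
Unit clause (x_12') forces x_12 = 0.
Unit clause (x_32') forces x_32 = 0.
Unit clause (x_33) forces x_33 = 1.
Unit clause (x_42') forces x_42 = 0.
Unit clause (x_43) forces x_43 = 1.
Now (x_43') is unsatisfied and unit — conflict.
Undo x_22 and try x_22 = 0.
Unit clause (x_23) forces x_23 = 1.
Unit clause (x_13') forces x_13 = 0.
Unit clause (x_33') forces x_33 = 0.
Unit clause (x_32) forces x_32 = 1.
Unit clause (x_12') forces x_12 = 0.
Unit clause (x_42') forces x_42 = 0.
Unit clause (x_43) forces x_43 = 1.
Now (x_43') is unsatisfied and unit — conflict.
Both values of x_22 lead to a conflict.
Both values of x_11 lead to a conflict.
No assignment satisfies every clause.

No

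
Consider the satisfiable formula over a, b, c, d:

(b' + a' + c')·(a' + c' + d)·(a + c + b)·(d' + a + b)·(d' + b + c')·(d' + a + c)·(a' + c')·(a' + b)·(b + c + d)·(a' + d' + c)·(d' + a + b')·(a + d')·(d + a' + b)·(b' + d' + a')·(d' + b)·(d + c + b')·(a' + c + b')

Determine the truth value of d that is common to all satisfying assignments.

Suppose d = 1.
The clause (a) is unit, so a = 1.
The clause (c') is unit, so c = 0.
That conflicts with the unit clause (c).
So every satisfying assignment has d = False.

False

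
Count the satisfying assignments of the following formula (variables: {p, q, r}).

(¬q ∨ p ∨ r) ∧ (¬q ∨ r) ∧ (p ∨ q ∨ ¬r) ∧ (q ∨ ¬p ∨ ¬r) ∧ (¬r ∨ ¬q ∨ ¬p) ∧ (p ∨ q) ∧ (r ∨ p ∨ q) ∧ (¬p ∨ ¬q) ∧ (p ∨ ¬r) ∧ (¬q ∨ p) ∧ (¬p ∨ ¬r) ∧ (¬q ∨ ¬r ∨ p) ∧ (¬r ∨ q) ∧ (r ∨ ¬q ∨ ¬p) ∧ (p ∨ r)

1

There are 2^3 = 8 truth assignments over (p, q, r).
Split on q. With q = True, the clauses containing q are satisfied and ¬q drops from the rest; 0 of the 2^2 = 4 assignments to the other variables satisfy what remains.
With q = False, by the same count on the reduced clause set, 1 assignment works.
(One model: p=T, q=F, r=F.)
Total: 0 + 1 = 1.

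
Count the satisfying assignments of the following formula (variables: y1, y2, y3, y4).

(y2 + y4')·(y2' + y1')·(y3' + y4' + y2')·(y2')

There are 2^4 = 16 truth assignments over (y1, y2, y3, y4).
Check each against the 4 clauses (columns in the order y1, y2, y3, y4):
  F F F F  ✓ satisfies all
  F F F T  ✗ fails (y2 + y4')
  F F T F  ✓ satisfies all
  F F T T  ✗ fails (y2 + y4')
  F T F F  ✗ fails (y2')
  F T F T  ✗ fails (y2')
  F T T F  ✗ fails (y2')
  F T T T  ✗ fails (y3' + y4' + y2')
  T F F F  ✓ satisfies all
  T F F T  ✗ fails (y2 + y4')
  T F T F  ✓ satisfies all
  T F T T  ✗ fails (y2 + y4')
  T T F F  ✗ fails (y2' + y1')
  T T F T  ✗ fails (y2' + y1')
  T T T F  ✗ fails (y2' + y1')
  T T T T  ✗ fails (y2' + y1')
4 of the 16 rows are models.

4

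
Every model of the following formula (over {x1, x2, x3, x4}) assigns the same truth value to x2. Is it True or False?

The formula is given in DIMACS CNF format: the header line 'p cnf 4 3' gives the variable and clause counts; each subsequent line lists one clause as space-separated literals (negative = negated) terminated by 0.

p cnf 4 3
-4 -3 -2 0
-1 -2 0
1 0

False

Suppose x2 = True.
The clause (¬x1) is unit, so x1 = False.
That conflicts with the unit clause (x1).
So every satisfying assignment has x2 = False.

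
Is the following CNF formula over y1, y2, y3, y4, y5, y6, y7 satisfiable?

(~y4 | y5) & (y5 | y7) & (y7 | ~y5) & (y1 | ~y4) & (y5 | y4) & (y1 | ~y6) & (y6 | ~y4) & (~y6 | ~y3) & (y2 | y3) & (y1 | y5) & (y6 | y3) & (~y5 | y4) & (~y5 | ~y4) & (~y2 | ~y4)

Unsatisfiable

Try y4 = 0.
(y5) alone gives y5 = 1.
But (~y5) is also a unit clause — contradiction.
Undo y4 and try y4 = 1.
(y5) alone gives y5 = 1.
But (~y5) is also a unit clause — contradiction.
Either choice for y4 ends in contradiction.
No assignment satisfies every clause.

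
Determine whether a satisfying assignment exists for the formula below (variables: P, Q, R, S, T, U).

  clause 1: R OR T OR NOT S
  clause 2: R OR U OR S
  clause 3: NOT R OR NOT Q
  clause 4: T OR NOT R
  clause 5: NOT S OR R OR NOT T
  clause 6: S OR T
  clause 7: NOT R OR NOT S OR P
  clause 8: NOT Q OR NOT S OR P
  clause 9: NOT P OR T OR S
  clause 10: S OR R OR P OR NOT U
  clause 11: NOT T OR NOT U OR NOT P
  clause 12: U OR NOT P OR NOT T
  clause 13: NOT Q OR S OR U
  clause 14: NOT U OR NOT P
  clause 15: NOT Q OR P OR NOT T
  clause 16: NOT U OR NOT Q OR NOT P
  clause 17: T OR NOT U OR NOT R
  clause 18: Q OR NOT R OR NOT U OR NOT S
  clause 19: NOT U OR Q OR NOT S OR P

Try R = true.
From the singleton clause (NOT Q), Q = false.
From the singleton clause (T), T = true.
Try S = false.
Try U = false.
From the singleton clause (NOT P), P = false.
All clauses are satisfied.
A satisfying assignment: P=false, Q=false, R=true, S=false, T=true, U=false.

Yes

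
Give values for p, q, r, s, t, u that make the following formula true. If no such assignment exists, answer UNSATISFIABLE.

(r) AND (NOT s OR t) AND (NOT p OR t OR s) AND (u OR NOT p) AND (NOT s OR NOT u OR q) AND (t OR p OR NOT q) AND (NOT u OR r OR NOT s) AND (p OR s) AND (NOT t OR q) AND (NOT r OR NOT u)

p=false,  q=true,  r=true,  s=true,  t=true,  u=false

From the singleton clause (r), r = true.
From the singleton clause (NOT u), u = false.
From the singleton clause (NOT p), p = false.
From the singleton clause (s), s = true.
From the singleton clause (t), t = true.
From the singleton clause (q), q = true.
This assignment satisfies each clause.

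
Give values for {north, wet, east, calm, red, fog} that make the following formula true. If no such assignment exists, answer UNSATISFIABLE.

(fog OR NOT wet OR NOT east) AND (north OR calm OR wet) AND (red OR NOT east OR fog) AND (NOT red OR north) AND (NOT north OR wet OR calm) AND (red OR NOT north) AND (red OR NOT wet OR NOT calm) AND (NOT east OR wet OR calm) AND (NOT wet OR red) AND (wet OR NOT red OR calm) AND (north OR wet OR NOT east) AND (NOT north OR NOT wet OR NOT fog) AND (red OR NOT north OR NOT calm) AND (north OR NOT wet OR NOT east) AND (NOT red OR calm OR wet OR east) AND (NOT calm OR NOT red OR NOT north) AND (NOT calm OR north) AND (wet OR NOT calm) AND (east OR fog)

UNSATISFIABLE

Case red = false:
(NOT north) alone gives north = false.
(NOT wet) alone gives wet = false.
(calm) alone gives calm = true.
Now (NOT calm) is unsatisfied and unit — conflict.
So red must be the other value — set red = true.
(north) alone gives north = true.
(NOT calm) alone gives calm = false.
(wet) alone gives wet = true.
(NOT fog) alone gives fog = false.
(NOT east) alone gives east = false.
Now (east) is unsatisfied and unit — conflict.
Both values of red lead to a conflict.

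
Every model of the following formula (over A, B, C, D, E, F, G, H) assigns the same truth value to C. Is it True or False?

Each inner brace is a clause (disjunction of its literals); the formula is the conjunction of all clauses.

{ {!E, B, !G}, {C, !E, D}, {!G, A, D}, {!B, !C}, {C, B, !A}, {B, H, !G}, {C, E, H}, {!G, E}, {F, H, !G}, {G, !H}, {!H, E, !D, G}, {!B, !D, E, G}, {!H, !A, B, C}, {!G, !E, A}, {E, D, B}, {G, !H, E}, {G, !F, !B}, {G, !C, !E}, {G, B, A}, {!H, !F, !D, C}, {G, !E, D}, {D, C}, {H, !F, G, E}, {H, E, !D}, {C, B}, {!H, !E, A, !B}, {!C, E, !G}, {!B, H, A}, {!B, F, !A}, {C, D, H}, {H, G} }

Suppose C = true.
Unit clause (!B) forces B = false.
Branch on E: set E = false.
Unit clause (!G) forces G = false.
Unit clause (!H) forces H = false.
Now (H) is unsatisfied and unit — conflict.
That branch fails; take E = true instead.
Unit clause (!G) forces G = false.
Now (G) is unsatisfied and unit — conflict.
Both values of E lead to a conflict.
So every satisfying assignment has C = False.

False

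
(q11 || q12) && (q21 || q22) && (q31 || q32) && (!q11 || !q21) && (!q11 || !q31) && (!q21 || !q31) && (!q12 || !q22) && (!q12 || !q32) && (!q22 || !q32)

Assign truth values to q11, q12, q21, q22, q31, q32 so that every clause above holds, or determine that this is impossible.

Branch on q11: set q11 = true.
(!q21) alone gives q21 = false.
(q22) alone gives q22 = true.
(!q31) alone gives q31 = false.
(q32) alone gives q32 = true.
Now (!q32) is unsatisfied and unit — conflict.
Undo q11 and try q11 = false.
(q12) alone gives q12 = true.
(!q22) alone gives q22 = false.
(q21) alone gives q21 = true.
(!q31) alone gives q31 = false.
(q32) alone gives q32 = true.
Now (!q32) is unsatisfied and unit — conflict.
Both values of q11 lead to a conflict.

UNSATISFIABLE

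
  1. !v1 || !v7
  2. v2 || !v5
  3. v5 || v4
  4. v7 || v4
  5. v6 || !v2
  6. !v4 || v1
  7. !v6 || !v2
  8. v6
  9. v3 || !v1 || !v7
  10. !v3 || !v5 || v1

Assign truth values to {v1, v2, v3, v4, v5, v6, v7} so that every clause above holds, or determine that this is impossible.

Unit clause (v6) forces v6 = true.
Unit clause (!v2) forces v2 = false.
Unit clause (!v5) forces v5 = false.
Unit clause (v4) forces v4 = true.
Unit clause (v1) forces v1 = true.
Unit clause (!v7) forces v7 = false.
Every clause is now satisfied; v3 is unconstrained.

v1=true; v2=false; v3=true; v4=true; v5=false; v6=true; v7=false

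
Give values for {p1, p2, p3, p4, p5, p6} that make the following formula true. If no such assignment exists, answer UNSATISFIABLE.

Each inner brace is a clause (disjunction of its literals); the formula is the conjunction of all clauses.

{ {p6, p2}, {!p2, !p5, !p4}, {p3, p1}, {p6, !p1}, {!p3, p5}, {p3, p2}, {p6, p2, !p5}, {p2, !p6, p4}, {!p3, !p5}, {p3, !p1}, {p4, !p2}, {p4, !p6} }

Suppose p6 = true.
(p4) alone gives p4 = true.
Suppose p2 = false.
(p3) alone gives p3 = true.
(p5) alone gives p5 = true.
But (!p5) is also a unit clause — contradiction.
So p2 must be the other value — set p2 = true.
(!p5) alone gives p5 = false.
(!p3) alone gives p3 = false.
(p1) alone gives p1 = true.
But (!p1) is also a unit clause — contradiction.
Either choice for p2 ends in contradiction.
So p6 must be the other value — set p6 = false.
(p2) alone gives p2 = true.
(!p1) alone gives p1 = false.
(p3) alone gives p3 = true.
(p5) alone gives p5 = true.
But (!p5) is also a unit clause — contradiction.
Either choice for p6 ends in contradiction.

UNSATISFIABLE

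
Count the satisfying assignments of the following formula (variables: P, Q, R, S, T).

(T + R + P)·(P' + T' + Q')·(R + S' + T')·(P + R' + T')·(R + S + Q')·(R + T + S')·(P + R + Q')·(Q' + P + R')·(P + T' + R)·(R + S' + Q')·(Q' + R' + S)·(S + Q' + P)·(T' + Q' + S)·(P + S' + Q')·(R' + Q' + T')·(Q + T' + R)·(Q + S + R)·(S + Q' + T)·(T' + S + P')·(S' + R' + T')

There are 2^5 = 32 truth assignments over (P, Q, R, S, T).
Split on S. With S = 1, the clauses containing S are satisfied and S' drops from the rest; 3 of the 2^4 = 16 assignments to the other variables satisfy what remains.
With S = 0, by the same count on the reduced clause set, 2 assignments work.
Total: 3 + 2 = 5.

5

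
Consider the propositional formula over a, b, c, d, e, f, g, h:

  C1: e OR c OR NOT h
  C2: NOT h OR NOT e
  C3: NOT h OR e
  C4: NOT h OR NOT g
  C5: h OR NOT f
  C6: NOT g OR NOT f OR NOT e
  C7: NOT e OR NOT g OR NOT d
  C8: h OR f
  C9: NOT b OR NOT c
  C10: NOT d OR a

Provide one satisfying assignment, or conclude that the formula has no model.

Try h = false.
From the singleton clause (NOT f), f = false.
But (f) is also a unit clause — contradiction.
So h must be the other value — set h = true.
From the singleton clause (NOT e), e = false.
But (e) is also a unit clause — contradiction.
Neither h = true nor h = false works.

UNSATISFIABLE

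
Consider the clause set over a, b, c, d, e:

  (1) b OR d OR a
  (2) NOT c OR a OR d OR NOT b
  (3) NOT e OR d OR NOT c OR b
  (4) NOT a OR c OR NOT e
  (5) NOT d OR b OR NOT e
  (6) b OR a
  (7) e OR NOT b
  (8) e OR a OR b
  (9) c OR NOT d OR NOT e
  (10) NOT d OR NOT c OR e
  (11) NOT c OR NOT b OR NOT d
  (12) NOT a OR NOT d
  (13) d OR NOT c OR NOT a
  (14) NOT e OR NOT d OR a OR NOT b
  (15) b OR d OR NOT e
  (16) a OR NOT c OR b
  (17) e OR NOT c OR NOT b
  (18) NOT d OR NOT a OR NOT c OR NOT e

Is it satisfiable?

Branch on b: set b = true.
The clause (e) is unit, so e = true.
Branch on a: set a = false.
The clause (NOT d) is unit, so d = false.
The clause (NOT c) is unit, so c = false.
Every clause now holds.
A satisfying assignment: a=false; b=true; c=false; d=false; e=true.

Yes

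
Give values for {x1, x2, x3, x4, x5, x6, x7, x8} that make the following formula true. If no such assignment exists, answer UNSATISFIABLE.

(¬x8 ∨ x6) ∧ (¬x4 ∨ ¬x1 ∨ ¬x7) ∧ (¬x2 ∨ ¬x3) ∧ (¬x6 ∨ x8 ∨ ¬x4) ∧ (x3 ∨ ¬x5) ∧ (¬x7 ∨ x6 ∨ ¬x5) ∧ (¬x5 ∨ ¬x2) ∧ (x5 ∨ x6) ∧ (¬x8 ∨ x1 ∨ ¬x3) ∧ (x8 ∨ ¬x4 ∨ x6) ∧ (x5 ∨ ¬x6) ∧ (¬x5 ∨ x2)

Suppose x8 = False.
Suppose x2 = False.
The clause (¬x5) is unit, so x5 = False.
The clause (x6) is unit, so x6 = True.
That conflicts with the unit clause (¬x6).
Undo x2 and try x2 = True.
The clause (¬x3) is unit, so x3 = False.
The clause (¬x5) is unit, so x5 = False.
The clause (x6) is unit, so x6 = True.
That conflicts with the unit clause (¬x6).
Either choice for x2 ends in contradiction.
Undo x8 and try x8 = True.
The clause (x6) is unit, so x6 = True.
The clause (x5) is unit, so x5 = True.
The clause (x3) is unit, so x3 = True.
The clause (¬x2) is unit, so x2 = False.
That conflicts with the unit clause (x2).
Either choice for x8 ends in contradiction.

UNSATISFIABLE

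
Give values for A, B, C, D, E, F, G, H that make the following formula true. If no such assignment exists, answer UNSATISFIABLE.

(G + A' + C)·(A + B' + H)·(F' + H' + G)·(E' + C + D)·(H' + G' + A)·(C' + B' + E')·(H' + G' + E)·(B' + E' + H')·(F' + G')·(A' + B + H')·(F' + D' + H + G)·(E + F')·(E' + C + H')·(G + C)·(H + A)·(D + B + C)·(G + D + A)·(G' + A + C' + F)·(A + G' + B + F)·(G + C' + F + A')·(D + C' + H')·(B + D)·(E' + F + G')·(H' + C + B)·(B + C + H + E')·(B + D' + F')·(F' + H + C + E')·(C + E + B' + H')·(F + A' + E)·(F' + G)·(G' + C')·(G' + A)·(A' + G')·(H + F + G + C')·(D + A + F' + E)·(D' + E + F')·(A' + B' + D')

Try F = 0.
Try G = 0.
(C) alone gives C = 1.
(A') alone gives A = 0.
(H) alone gives H = 1.
(D) alone gives D = 1.
Try B = 0.
All clauses hold; E can take either value.

A=0; B=0; C=1; D=1; E=0; F=0; G=0; H=1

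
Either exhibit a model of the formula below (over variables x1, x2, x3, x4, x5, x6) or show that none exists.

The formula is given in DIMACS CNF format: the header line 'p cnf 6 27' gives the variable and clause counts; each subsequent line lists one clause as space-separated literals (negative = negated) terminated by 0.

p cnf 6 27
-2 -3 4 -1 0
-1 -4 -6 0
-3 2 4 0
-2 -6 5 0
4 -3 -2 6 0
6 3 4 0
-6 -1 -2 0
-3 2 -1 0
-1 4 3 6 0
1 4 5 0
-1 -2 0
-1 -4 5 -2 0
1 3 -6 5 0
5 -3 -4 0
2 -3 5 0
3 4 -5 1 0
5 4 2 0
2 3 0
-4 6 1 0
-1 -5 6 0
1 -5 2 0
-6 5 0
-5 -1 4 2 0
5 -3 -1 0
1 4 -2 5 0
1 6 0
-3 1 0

x1: False; x2: True; x3: False; x4: True; x5: True; x6: True

Case x1 = False:
Unit clause (x6) forces x6 = True.
Unit clause (x5) forces x5 = True.
Unit clause (x2) forces x2 = True.
Unit clause (¬x3) forces x3 = False.
Unit clause (x4) forces x4 = True.
Every clause now holds.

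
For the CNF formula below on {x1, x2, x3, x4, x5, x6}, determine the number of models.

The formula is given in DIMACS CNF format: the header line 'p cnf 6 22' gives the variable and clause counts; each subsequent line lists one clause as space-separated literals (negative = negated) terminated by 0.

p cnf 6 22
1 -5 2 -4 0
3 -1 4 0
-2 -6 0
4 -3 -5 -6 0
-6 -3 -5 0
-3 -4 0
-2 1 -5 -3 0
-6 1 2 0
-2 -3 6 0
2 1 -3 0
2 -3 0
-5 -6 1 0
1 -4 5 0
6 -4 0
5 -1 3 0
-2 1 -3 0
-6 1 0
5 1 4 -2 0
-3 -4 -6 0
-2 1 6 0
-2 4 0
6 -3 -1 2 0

3

There are 2^6 = 64 truth assignments over (x1, x2, x3, x4, x5, x6).
Split on x3. With x3 = True, the clauses containing x3 are satisfied and ¬x3 drops from the rest; 0 of the 2^5 = 32 assignments to the other variables satisfy what remains.
With x3 = False, by the same count on the reduced clause set, 3 assignments work.
(One model: x1=F, x2=F, x3=F, x4=F, x5=F, x6=F.)
Total: 0 + 3 = 3.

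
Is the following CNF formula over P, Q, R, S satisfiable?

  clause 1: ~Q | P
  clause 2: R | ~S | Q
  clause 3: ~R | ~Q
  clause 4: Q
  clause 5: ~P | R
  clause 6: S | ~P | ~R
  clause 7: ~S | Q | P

Unsatisfiable

Unit clause (Q) forces Q = 1.
Unit clause (P) forces P = 1.
Unit clause (~R) forces R = 0.
Now (R) is unsatisfied and unit — conflict.
No assignment satisfies every clause.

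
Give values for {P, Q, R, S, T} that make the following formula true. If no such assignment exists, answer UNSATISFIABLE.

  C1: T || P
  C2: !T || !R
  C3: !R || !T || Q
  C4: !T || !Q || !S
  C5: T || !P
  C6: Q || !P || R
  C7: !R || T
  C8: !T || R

Suppose T = true.
(!R) alone gives R = false.
Now (R) is unsatisfied and unit — conflict.
Undo T and try T = false.
(P) alone gives P = true.
Now (!P) is unsatisfied and unit — conflict.
Both values of T lead to a conflict.

UNSATISFIABLE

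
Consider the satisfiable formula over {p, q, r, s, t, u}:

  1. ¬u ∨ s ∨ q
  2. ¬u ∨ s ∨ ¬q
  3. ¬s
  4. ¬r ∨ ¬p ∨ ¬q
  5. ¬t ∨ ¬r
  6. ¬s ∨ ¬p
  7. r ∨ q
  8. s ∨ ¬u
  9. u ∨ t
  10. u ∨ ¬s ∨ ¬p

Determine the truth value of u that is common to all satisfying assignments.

False

Suppose u = True.
Unit clause (¬s) forces s = False.
Now (s) is unsatisfied and unit — conflict.
So every satisfying assignment has u = False.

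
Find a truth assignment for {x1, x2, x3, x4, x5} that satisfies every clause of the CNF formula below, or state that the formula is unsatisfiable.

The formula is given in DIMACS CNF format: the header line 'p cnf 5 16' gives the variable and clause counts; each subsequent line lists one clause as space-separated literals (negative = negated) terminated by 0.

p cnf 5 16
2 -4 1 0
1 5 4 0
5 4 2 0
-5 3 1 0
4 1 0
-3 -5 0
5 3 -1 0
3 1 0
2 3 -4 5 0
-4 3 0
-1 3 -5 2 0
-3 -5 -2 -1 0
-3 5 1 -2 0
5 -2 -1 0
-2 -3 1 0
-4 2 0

x1=True; x2=True; x3=False; x4=False; x5=True

Case x4 = False:
(x1) alone gives x1 = True.
Case x5 = True:
(¬x3) alone gives x3 = False.
(x2) alone gives x2 = True.
This assignment satisfies each clause.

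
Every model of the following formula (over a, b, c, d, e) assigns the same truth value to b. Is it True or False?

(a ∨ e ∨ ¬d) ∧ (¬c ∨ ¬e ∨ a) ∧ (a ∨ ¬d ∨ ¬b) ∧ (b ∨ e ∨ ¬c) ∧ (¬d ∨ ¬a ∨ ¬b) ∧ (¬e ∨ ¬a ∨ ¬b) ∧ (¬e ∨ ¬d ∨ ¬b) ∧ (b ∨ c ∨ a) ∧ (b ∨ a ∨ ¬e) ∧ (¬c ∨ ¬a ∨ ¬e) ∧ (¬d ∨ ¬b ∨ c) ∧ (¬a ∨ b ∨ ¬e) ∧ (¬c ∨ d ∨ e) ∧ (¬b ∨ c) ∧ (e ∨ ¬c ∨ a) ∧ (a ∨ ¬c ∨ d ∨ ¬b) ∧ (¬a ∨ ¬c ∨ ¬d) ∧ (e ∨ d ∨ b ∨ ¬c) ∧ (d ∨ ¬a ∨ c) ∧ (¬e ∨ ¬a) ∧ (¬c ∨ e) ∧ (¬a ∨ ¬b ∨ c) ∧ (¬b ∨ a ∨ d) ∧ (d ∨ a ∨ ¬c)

Suppose b = True.
(c) alone gives c = True.
(e) alone gives e = True.
(a) alone gives a = True.
Now (¬a) is unsatisfied and unit — conflict.
So every satisfying assignment has b = False.

False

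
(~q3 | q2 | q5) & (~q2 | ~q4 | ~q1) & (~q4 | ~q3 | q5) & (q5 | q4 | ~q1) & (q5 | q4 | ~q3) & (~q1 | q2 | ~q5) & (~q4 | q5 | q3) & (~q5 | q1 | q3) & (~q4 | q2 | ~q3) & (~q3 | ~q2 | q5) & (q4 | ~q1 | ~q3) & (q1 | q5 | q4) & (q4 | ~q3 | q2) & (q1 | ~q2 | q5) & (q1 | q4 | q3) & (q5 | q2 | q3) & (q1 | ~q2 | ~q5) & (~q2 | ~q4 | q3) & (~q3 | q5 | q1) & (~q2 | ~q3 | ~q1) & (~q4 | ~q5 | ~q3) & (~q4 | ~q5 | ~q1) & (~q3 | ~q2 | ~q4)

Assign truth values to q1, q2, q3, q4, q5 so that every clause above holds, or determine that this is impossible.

Case q3 = 0:
Case q4 = 0:
Unit clause (q1) forces q1 = 1.
Unit clause (q5) forces q5 = 1.
Unit clause (q2) forces q2 = 1.
This assignment satisfies each clause.

q1 ↦ 1; q2 ↦ 1; q3 ↦ 0; q4 ↦ 0; q5 ↦ 1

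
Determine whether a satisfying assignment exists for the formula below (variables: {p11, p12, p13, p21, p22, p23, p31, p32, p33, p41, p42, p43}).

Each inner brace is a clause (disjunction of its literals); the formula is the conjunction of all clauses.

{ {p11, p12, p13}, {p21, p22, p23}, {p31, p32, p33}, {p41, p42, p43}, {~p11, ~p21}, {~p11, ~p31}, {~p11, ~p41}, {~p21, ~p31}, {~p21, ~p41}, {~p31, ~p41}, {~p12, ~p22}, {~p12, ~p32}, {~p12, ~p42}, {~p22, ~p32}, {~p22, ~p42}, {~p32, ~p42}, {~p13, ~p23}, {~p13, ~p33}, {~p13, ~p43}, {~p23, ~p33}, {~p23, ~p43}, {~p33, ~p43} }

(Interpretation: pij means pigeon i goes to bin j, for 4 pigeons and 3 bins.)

No

Branch on p11: set p11 = 0.
Branch on p12: set p12 = 1.
The clause (~p22) is unit, so p22 = 0.
The clause (~p32) is unit, so p32 = 0.
The clause (~p42) is unit, so p42 = 0.
Branch on p21: set p21 = 1.
The clause (~p31) is unit, so p31 = 0.
The clause (p33) is unit, so p33 = 1.
The clause (~p41) is unit, so p41 = 0.
The clause (p43) is unit, so p43 = 1.
Now (~p43) is unsatisfied and unit — conflict.
That branch fails; take p21 = 0 instead.
The clause (p23) is unit, so p23 = 1.
The clause (~p13) is unit, so p13 = 0.
The clause (~p33) is unit, so p33 = 0.
The clause (p31) is unit, so p31 = 1.
The clause (~p41) is unit, so p41 = 0.
The clause (p43) is unit, so p43 = 1.
Now (~p43) is unsatisfied and unit — conflict.
Neither p21 = 1 nor p21 = 0 works.
That branch fails; take p12 = 0 instead.
The clause (p13) is unit, so p13 = 1.
The clause (~p23) is unit, so p23 = 0.
The clause (~p33) is unit, so p33 = 0.
The clause (~p43) is unit, so p43 = 0.
Branch on p21: set p21 = 1.
The clause (~p31) is unit, so p31 = 0.
The clause (p32) is unit, so p32 = 1.
The clause (~p41) is unit, so p41 = 0.
The clause (p42) is unit, so p42 = 1.
Now (~p42) is unsatisfied and unit — conflict.
That branch fails; take p21 = 0 instead.
The clause (p22) is unit, so p22 = 1.
The clause (~p32) is unit, so p32 = 0.
The clause (p31) is unit, so p31 = 1.
The clause (~p41) is unit, so p41 = 0.
The clause (p42) is unit, so p42 = 1.
Now (~p42) is unsatisfied and unit — conflict.
Neither p21 = 1 nor p21 = 0 works.
Neither p12 = 1 nor p12 = 0 works.
That branch fails; take p11 = 1 instead.
The clause (~p21) is unit, so p21 = 0.
The clause (~p31) is unit, so p31 = 0.
The clause (~p41) is unit, so p41 = 0.
Branch on p22: set p22 = 1.
The clause (~p12) is unit, so p12 = 0.
The clause (~p32) is unit, so p32 = 0.
The clause (p33) is unit, so p33 = 1.
The clause (~p42) is unit, so p42 = 0.
The clause (p43) is unit, so p43 = 1.
Now (~p43) is unsatisfied and unit — conflict.
That branch fails; take p22 = 0 instead.
The clause (p23) is unit, so p23 = 1.
The clause (~p13) is unit, so p13 = 0.
The clause (~p33) is unit, so p33 = 0.
The clause (p32) is unit, so p32 = 1.
The clause (~p12) is unit, so p12 = 0.
The clause (~p42) is unit, so p42 = 0.
The clause (p43) is unit, so p43 = 1.
Now (~p43) is unsatisfied and unit — conflict.
Neither p22 = 1 nor p22 = 0 works.
Neither p11 = 1 nor p11 = 0 works.
No assignment satisfies every clause.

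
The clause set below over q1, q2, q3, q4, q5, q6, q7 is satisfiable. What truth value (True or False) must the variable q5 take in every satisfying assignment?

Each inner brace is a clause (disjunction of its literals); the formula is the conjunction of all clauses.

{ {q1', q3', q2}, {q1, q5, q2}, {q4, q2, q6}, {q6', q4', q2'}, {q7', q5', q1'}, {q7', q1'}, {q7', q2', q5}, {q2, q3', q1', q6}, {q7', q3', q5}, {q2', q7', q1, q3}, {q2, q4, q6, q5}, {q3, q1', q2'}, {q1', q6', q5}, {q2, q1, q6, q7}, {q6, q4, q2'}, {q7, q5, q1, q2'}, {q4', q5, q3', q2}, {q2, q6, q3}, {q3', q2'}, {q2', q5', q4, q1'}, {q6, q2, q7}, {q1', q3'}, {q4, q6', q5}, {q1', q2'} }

True

Suppose q5 = 0.
Suppose q1 = 1.
The clause (q7') is unit, so q7 = 0.
The clause (q6') is unit, so q6 = 0.
The clause (q2) is unit, so q2 = 1.
That conflicts with the unit clause (q2').
So q1 must be the other value — set q1 = 0.
The clause (q2) is unit, so q2 = 1.
The clause (q7') is unit, so q7 = 0.
That conflicts with the unit clause (q7).
Neither q1 = 1 nor q1 = 0 works.
So every satisfying assignment has q5 = True.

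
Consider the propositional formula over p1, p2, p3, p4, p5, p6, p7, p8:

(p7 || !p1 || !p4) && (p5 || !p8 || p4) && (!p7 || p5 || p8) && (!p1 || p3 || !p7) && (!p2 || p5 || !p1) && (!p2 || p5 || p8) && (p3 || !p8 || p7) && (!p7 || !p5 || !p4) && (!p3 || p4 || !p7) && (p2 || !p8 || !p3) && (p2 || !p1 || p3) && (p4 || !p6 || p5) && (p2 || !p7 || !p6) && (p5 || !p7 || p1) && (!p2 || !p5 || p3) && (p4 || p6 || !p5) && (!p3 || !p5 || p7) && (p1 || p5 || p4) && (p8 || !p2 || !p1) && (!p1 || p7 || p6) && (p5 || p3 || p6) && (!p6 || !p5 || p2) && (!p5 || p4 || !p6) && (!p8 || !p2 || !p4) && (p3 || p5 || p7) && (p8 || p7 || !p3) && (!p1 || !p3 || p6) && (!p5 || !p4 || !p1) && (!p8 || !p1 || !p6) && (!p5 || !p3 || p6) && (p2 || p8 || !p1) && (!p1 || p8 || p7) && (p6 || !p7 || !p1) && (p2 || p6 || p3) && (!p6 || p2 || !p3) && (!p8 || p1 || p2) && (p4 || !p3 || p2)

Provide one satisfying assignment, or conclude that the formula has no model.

UNSATISFIABLE

Try p7 = true.
Try p5 = true.
From the singleton clause (!p4), p4 = false.
From the singleton clause (!p3), p3 = false.
From the singleton clause (!p1), p1 = false.
From the singleton clause (!p2), p2 = false.
From the singleton clause (!p6), p6 = false.
But (p6) is also a unit clause — contradiction.
Undo p5 and try p5 = false.
From the singleton clause (p8), p8 = true.
From the singleton clause (p4), p4 = true.
From the singleton clause (p1), p1 = true.
From the singleton clause (p3), p3 = true.
From the singleton clause (!p2), p2 = false.
But (p2) is also a unit clause — contradiction.
Either choice for p5 ends in contradiction.
Undo p7 and try p7 = false.
Try p1 = false.
Try p3 = true.
From the singleton clause (!p5), p5 = false.
From the singleton clause (p4), p4 = true.
From the singleton clause (p8), p8 = true.
From the singleton clause (p2), p2 = true.
But (!p2) is also a unit clause — contradiction.
Undo p3 and try p3 = false.
From the singleton clause (!p8), p8 = false.
From the singleton clause (p5), p5 = true.
From the singleton clause (!p2), p2 = false.
From the singleton clause (!p6), p6 = false.
But (p6) is also a unit clause — contradiction.
Either choice for p3 ends in contradiction.
Undo p1 and try p1 = true.
From the singleton clause (!p4), p4 = false.
From the singleton clause (p6), p6 = true.
From the singleton clause (p5), p5 = true.
But (!p5) is also a unit clause — contradiction.
Either choice for p1 ends in contradiction.
Either choice for p7 ends in contradiction.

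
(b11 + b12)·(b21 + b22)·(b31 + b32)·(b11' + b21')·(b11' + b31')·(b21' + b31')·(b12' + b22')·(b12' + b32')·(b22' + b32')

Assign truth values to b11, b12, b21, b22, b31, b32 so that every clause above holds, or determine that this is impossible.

Suppose b11 = 1.
The clause (b21') is unit, so b21 = 0.
The clause (b22) is unit, so b22 = 1.
The clause (b31') is unit, so b31 = 0.
The clause (b32) is unit, so b32 = 1.
That conflicts with the unit clause (b32').
That branch fails; take b11 = 0 instead.
The clause (b12) is unit, so b12 = 1.
The clause (b22') is unit, so b22 = 0.
The clause (b21) is unit, so b21 = 1.
The clause (b31') is unit, so b31 = 0.
The clause (b32) is unit, so b32 = 1.
That conflicts with the unit clause (b32').
Either choice for b11 ends in contradiction.

UNSATISFIABLE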